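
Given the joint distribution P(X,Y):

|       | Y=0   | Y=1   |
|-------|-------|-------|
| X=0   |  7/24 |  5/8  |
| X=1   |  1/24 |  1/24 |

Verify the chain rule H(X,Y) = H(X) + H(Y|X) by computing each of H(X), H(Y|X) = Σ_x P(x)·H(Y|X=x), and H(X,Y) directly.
H(X) = 0.4138 bits, H(Y|X) = 0.9105 bits, H(X,Y) = 1.3243 bits

Marginal of X (row sums):
  P(X=0) = 7/24 + 5/8 = 11/12
  P(X=1) = 1/24 + 1/24 = 1/12
H(X) = -[(11/12)·log₂(11/12) + (1/12)·log₂(1/12)]
  = 0.1151 + 0.2987 = 0.4138 bits

H(Y|X) = Σ_x P(x)·H(Y|X=x):
  X=0: P(X=0) = 11/12, P(Y|X=0) = (7/22, 15/22) → H(Y|X=0) = 0.9024
  X=1: P(X=1) = 1/12, P(Y|X=1) = (1/2, 1/2) → H(Y|X=1) = 1.0000
H(Y|X) = (11/12)·0.9024 + (1/12)·1.0000 = 0.9105 bits

H(X,Y) = -Σ_{x,y} P(x,y) log₂ P(x,y). Per-cell terms -P(x,y)·log₂P(x,y):
  X=0: 0.5185, 0.4238
  X=1: 0.1910, 0.1910
Sum of the 4 terms: H(X,Y) = 1.3243 bits

Chain rule check:
  H(X) + H(Y|X) = 0.4138 + 0.9105 = 1.3243 bits
  H(X,Y) = 1.3243 bits
✓ Chain rule verified.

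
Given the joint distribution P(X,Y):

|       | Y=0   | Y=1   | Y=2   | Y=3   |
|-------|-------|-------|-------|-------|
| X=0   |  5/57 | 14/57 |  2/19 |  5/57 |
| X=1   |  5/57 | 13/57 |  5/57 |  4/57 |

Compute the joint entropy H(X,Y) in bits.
2.8266 bits

H(X,Y) = -Σ_{x,y} P(x,y) log₂ P(x,y). Per-cell terms -P(x,y)·log₂P(x,y):
  X=0: 0.30798, 0.49750, 0.34189, 0.30798
  X=1: 0.30798, 0.48635, 0.30798, 0.26897
Sum of the 8 terms: H(X,Y) = 2.8266 bits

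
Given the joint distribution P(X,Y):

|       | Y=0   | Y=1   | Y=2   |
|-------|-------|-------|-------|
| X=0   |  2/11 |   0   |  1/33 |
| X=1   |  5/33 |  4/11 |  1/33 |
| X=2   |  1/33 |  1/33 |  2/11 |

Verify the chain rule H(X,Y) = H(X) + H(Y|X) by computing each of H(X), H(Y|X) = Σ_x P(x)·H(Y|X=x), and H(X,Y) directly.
H(X) = 1.4471 bits, H(Y|X) = 1.0019 bits, H(X,Y) = 2.4490 bits

Marginal of X (row sums):
  P(X=0) = 2/11 + 0 + 1/33 = 7/33
  P(X=1) = 5/33 + 4/11 + 1/33 = 6/11
  P(X=2) = 1/33 + 1/33 + 2/11 = 8/33
H(X) = -[(7/33)·log₂(7/33) + (6/11)·log₂(6/11) + (8/33)·log₂(8/33)]
  = 0.47452 + 0.47698 + 0.49561 = 1.4471 bits

H(Y|X) = Σ_x P(x)·H(Y|X=x):
  X=0: P(X=0) = 7/33, P(Y|X=0) = (6/7, 0, 1/7) → H(Y|X=0) = 0.59167
  X=1: P(X=1) = 6/11, P(Y|X=1) = (5/18, 2/3, 1/18) → H(Y|X=1) = 1.13497
  X=2: P(X=2) = 8/33, P(Y|X=2) = (1/8, 1/8, 3/4) → H(Y|X=2) = 1.06128
H(Y|X) = (7/33)·0.59167 + (6/11)·1.13497 + (8/33)·1.06128 = 1.0019 bits

H(X,Y) = -Σ_{x,y} P(x,y) log₂ P(x,y). Per-cell terms -P(x,y)·log₂P(x,y):
  X=0: 0.44717, 0.00000, 0.15286
  X=1: 0.41249, 0.53070, 0.15286
  X=2: 0.15286, 0.15286, 0.44717
  (cells with P = 0 contribute 0)
Sum of the 9 terms: H(X,Y) = 2.4490 bits

Chain rule check:
  H(X) + H(Y|X) = 1.4471 + 1.0019 = 2.4490 bits
  H(X,Y) = 2.4490 bits
✓ Chain rule verified.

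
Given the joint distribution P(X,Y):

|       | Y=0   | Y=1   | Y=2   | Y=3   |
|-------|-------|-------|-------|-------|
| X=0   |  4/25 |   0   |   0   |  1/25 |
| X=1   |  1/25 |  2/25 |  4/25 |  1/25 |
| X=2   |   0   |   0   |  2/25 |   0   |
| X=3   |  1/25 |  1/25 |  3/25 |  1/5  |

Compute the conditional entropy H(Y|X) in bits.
1.3786 bits

H(Y|X) = H(X,Y) - H(X)

H(X,Y) = -Σ_{x,y} P(x,y) log₂ P(x,y). Per-cell terms -P(x,y)·log₂P(x,y):
  X=0: 0.42302, 0.00000, 0.00000, 0.18575
  X=1: 0.18575, 0.29151, 0.42302, 0.18575
  X=2: 0.00000, 0.00000, 0.29151, 0.00000
  X=3: 0.18575, 0.18575, 0.36707, 0.46439
  (cells with P = 0 contribute 0)
Sum of the 16 terms: H(X,Y) = 3.1893 bits

Marginal of X (row sums):
  P(X=0) = 4/25 + 0 + 0 + 1/25 = 1/5
  P(X=1) = 1/25 + 2/25 + 4/25 + 1/25 = 8/25
  P(X=2) = 0 + 0 + 2/25 + 0 = 2/25
  P(X=3) = 1/25 + 1/25 + 3/25 + 1/5 = 2/5
H(X) = -[(1/5)·log₂(1/5) + (8/25)·log₂(8/25) + (2/25)·log₂(2/25) + (2/5)·log₂(2/5)]
  = 0.46439 + 0.52603 + 0.29151 + 0.52877 = 1.8107 bits

H(Y|X) = H(X,Y) - H(X) = 3.1893 - 1.8107 = 1.3786 bits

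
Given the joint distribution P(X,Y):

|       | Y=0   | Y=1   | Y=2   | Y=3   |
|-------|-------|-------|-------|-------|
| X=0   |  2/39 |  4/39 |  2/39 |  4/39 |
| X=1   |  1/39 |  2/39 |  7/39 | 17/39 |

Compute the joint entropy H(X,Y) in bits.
2.4357 bits

H(X,Y) = -Σ_{x,y} P(x,y) log₂ P(x,y). Per-cell terms -P(x,y)·log₂P(x,y):
  X=0: 0.21976, 0.33696, 0.21976, 0.33696
  X=1: 0.13552, 0.21976, 0.44478, 0.52218
Sum of the 8 terms: H(X,Y) = 2.4357 bits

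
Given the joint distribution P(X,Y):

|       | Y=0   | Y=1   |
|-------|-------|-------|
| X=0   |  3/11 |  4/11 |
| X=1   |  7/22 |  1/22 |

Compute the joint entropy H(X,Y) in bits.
1.7703 bits

H(X,Y) = -Σ_{x,y} P(x,y) log₂ P(x,y). Per-cell terms -P(x,y)·log₂P(x,y):
  X=0: 0.5112, 0.5307
  X=1: 0.5257, 0.2027
Sum of the 4 terms: H(X,Y) = 1.7703 bits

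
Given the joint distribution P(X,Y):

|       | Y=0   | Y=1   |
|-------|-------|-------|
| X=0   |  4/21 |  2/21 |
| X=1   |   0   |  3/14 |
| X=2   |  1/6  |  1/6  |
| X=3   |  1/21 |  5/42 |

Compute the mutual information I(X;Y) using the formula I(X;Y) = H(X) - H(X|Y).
0.2341 bits

I(X;Y) = H(X) - H(X|Y)

Marginal of X (row sums):
  P(X=0) = 4/21 + 2/21 = 2/7
  P(X=1) = 0 + 3/14 = 3/14
  P(X=2) = 1/6 + 1/6 = 1/3
  P(X=3) = 1/21 + 5/42 = 1/6
H(X) = -[(2/7)·log₂(2/7) + (3/14)·log₂(3/14) + (1/3)·log₂(1/3) + (1/6)·log₂(1/6)]
  = 0.516387 + 0.476227 + 0.528321 + 0.430827 = 1.95176 bits

Marginal of Y (column sums):
  P(Y=0) = 4/21 + 0 + 1/6 + 1/21 = 17/42
  P(Y=1) = 2/21 + 3/14 + 1/6 + 5/42 = 25/42
H(X|Y) = Σ_y P(y)·H(X|Y=y):
  Y=0: P(Y=0) = 17/42, P(X|Y=0) = (8/17, 0, 7/17, 2/17) → H(X|Y=0) = 1.402081
  Y=1: P(Y=1) = 25/42, P(X|Y=1) = (4/25, 9/25, 7/25, 1/5) → H(X|Y=1) = 1.932238
H(X|Y) = (17/42)·1.402081 + (25/42)·1.932238 = 1.71765 bits

I(X;Y) = H(X) - H(X|Y) = 1.95176 - 1.71765 = 0.2341 bits

Cross-check via I(X;Y) = H(X) + H(Y) - H(X,Y): computing H(Y) from the column sums and H(X,Y) from the 8 cells in the same way gives H(Y) = 0.97367 bits and H(X,Y) = 2.69132 bits, so
I(X;Y) = 1.95176 + 0.97367 - 2.69132 = 0.2341 bits ✓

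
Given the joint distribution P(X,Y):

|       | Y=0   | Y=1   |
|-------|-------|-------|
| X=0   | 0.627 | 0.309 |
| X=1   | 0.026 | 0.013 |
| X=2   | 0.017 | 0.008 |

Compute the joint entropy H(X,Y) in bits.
1.3198 bits

H(X,Y) = -Σ_{x,y} P(x,y) log₂ P(x,y). Per-cell terms -P(x,y)·log₂P(x,y):
  X=0: 0.42226, 0.52355
  X=1: 0.13690, 0.08145
  X=2: 0.09993, 0.05573
Sum of the 6 terms: H(X,Y) = 1.3198 bits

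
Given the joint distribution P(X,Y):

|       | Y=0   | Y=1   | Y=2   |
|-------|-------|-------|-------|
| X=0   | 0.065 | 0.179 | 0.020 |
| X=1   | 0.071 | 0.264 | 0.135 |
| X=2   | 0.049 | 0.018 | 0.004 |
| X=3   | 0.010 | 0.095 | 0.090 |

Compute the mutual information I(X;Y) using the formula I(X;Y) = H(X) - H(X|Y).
0.1475 bits

I(X;Y) = H(X) - H(X|Y)

Marginal of X (row sums):
  P(X=0) = 0.065 + 0.179 + 0.020 = 0.264
  P(X=1) = 0.071 + 0.264 + 0.135 = 0.470
  P(X=2) = 0.049 + 0.018 + 0.004 = 0.071
  P(X=3) = 0.010 + 0.095 + 0.090 = 0.195
H(X) = -[0.264·log₂(0.264) + 0.470·log₂(0.470) + 0.071·log₂(0.071) + 0.195·log₂(0.195)]
  = 0.507247 + 0.511956 + 0.270939 + 0.459899 = 1.75004 bits

Marginal of Y (column sums):
  P(Y=0) = 0.065 + 0.071 + 0.049 + 0.010 = 0.195
  P(Y=1) = 0.179 + 0.264 + 0.018 + 0.095 = 0.556
  P(Y=2) = 0.020 + 0.135 + 0.004 + 0.090 = 0.249
H(X|Y) = Σ_y P(y)·H(X|Y=y):
  Y=0: P(Y=0) = 0.195, P(X|Y=0) = (1/3, 71/195, 49/195, 2/39) → H(X|Y=0) = 1.779505
  Y=1: P(Y=1) = 0.556, P(X|Y=1) = (179/556, 66/139, 9/278, 95/556) → H(X|Y=1) = 1.632398
  Y=2: P(Y=2) = 0.249, P(X|Y=2) = (20/249, 45/83, 4/249, 30/83) → H(X|Y=2) = 1.397450
H(X|Y) = 0.195·1.779505 + 0.556·1.632398 + 0.249·1.397450 = 1.60258 bits

I(X;Y) = H(X) - H(X|Y) = 1.75004 - 1.60258 = 0.1475 bits

Cross-check via I(X;Y) = H(X) + H(Y) - H(X,Y): computing H(Y) from the column sums and H(X,Y) from the 12 cells in the same way gives H(Y) = 1.43018 bits and H(X,Y) = 3.03276 bits, so
I(X;Y) = 1.75004 + 1.43018 - 3.03276 = 0.1475 bits ✓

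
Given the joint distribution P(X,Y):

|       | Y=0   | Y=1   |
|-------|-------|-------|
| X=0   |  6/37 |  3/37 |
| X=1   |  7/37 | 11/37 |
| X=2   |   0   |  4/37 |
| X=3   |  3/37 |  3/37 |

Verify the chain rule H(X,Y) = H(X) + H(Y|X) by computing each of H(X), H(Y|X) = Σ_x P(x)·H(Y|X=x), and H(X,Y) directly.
H(X) = 1.7744 bits, H(Y|X) = 0.8545 bits, H(X,Y) = 2.6289 bits

Marginal of X (row sums):
  P(X=0) = 6/37 + 3/37 = 9/37
  P(X=1) = 7/37 + 11/37 = 18/37
  P(X=2) = 0 + 4/37 = 4/37
  P(X=3) = 3/37 + 3/37 = 6/37
H(X) = -[(9/37)·log₂(9/37) + (18/37)·log₂(18/37) + (4/37)·log₂(4/37) + (6/37)·log₂(6/37)]
  = 0.49610 + 0.50572 + 0.34697 + 0.42559 = 1.7744 bits

H(Y|X) = Σ_x P(x)·H(Y|X=x):
  X=0: P(X=0) = 9/37, P(Y|X=0) = (2/3, 1/3) → H(Y|X=0) = 0.91830
  X=1: P(X=1) = 18/37, P(Y|X=1) = (7/18, 11/18) → H(Y|X=1) = 0.96408
  X=2: P(X=2) = 4/37, P(Y|X=2) = (0, 1) → H(Y|X=2) = 0.00000
  X=3: P(X=3) = 6/37, P(Y|X=3) = (1/2, 1/2) → H(Y|X=3) = 1.00000
H(Y|X) = (9/37)·0.91830 + (18/37)·0.96408 + (4/37)·0.00000 + (6/37)·1.00000 = 0.8545 bits

H(X,Y) = -Σ_{x,y} P(x,y) log₂ P(x,y). Per-cell terms -P(x,y)·log₂P(x,y):
  X=0: 0.42559, 0.29388
  X=1: 0.45445, 0.52028
  X=2: 0.00000, 0.34697
  X=3: 0.29388, 0.29388
  (cells with P = 0 contribute 0)
Sum of the 8 terms: H(X,Y) = 2.6289 bits

Chain rule check:
  H(X) + H(Y|X) = 1.7744 + 0.8545 = 2.6289 bits
  H(X,Y) = 2.6289 bits
✓ Chain rule verified.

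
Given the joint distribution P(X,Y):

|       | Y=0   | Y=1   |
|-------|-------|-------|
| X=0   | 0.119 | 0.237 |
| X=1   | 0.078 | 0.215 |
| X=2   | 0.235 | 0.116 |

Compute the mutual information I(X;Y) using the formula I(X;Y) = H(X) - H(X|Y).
0.0931 bits

I(X;Y) = H(X) - H(X|Y)

Marginal of X (row sums):
  P(X=0) = 0.119 + 0.237 = 0.356
  P(X=1) = 0.078 + 0.215 = 0.293
  P(X=2) = 0.235 + 0.116 = 0.351
H(X) = -[0.356·log₂(0.356) + 0.293·log₂(0.293) + 0.351·log₂(0.351)]
  = 0.53046 + 0.51891 + 0.53017 = 1.5795 bits

Marginal of Y (column sums):
  P(Y=0) = 0.119 + 0.078 + 0.235 = 0.432
  P(Y=1) = 0.237 + 0.215 + 0.116 = 0.568
H(X|Y) = Σ_y P(y)·H(X|Y=y):
  Y=0: P(Y=0) = 0.432, P(X|Y=0) = (119/432, 13/72, 235/432) → H(X|Y=0) = 1.43608
  Y=1: P(Y=1) = 0.568, P(X|Y=1) = (237/568, 215/568, 29/142) → H(X|Y=1) = 1.52471
H(X|Y) = 0.432·1.43608 + 0.568·1.52471 = 1.4864 bits

I(X;Y) = H(X) - H(X|Y) = 1.5795 - 1.4864 = 0.0931 bits

Cross-check via I(X;Y) = H(X) + H(Y) - H(X,Y): computing H(Y) from the column sums and H(X,Y) from the 6 cells in the same way gives H(Y) = 0.9866 bits and H(X,Y) = 2.4730 bits, so
I(X;Y) = 1.5795 + 0.9866 - 2.4730 = 0.0931 bits ✓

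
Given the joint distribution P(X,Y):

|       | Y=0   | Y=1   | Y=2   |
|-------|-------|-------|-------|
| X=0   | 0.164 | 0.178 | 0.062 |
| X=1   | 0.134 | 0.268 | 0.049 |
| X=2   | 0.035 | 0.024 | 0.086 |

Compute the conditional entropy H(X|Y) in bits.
1.3314 bits

H(X|Y) = H(X,Y) - H(Y)

H(X,Y) = -Σ_{x,y} P(x,y) log₂ P(x,y). Per-cell terms -P(x,y)·log₂P(x,y):
  X=0: 0.4277501, 0.4432291, 0.2487185
  X=1: 0.3885591, 0.5091183, 0.2132026
  X=2: 0.1692775, 0.1291397, 0.3043987
Sum of the 9 terms: H(X,Y) = 2.8333936 bits

Marginal of Y (column sums):
  P(Y=0) = 0.164 + 0.134 + 0.035 = 0.333
  P(Y=1) = 0.178 + 0.268 + 0.024 = 0.470
  P(Y=2) = 0.062 + 0.049 + 0.086 = 0.197
H(Y) = -[0.333·log₂(0.333) + 0.470·log₂(0.470) + 0.197·log₂(0.197)]
  = 0.5282732 + 0.5119556 + 0.4617153 = 1.5019441 bits

H(X|Y) = H(X,Y) - H(Y) = 2.8333936 - 1.5019441 = 1.3314 bits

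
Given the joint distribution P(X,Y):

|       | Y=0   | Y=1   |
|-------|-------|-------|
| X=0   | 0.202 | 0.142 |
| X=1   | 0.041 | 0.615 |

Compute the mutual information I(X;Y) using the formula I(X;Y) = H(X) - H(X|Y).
0.2423 bits

I(X;Y) = H(X) - H(X|Y)

Marginal of X (row sums):
  P(X=0) = 0.202 + 0.142 = 0.344
  P(X=1) = 0.041 + 0.615 = 0.656
H(X) = -[0.344·log₂(0.344) + 0.656·log₂(0.656)]
  = 0.5296 + 0.3990 = 0.9286 bits

Marginal of Y (column sums):
  P(Y=0) = 0.202 + 0.041 = 0.243
  P(Y=1) = 0.142 + 0.615 = 0.757
H(X|Y) = Σ_y P(y)·H(X|Y=y):
  Y=0: P(Y=0) = 0.243, P(X|Y=0) = (202/243, 41/243) → H(X|Y=0) = 0.6548
  Y=1: P(Y=1) = 0.757, P(X|Y=1) = (142/757, 615/757) → H(X|Y=1) = 0.6964
H(X|Y) = 0.243·0.6548 + 0.757·0.6964 = 0.6863 bits

I(X;Y) = H(X) - H(X|Y) = 0.9286 - 0.6863 = 0.2423 bits

Cross-check via I(X;Y) = H(X) + H(Y) - H(X,Y): computing H(Y) from the column sums and H(X,Y) from the 4 cells in the same way gives H(Y) = 0.8000 bits and H(X,Y) = 1.4863 bits, so
I(X;Y) = 0.9286 + 0.8000 - 1.4863 = 0.2423 bits ✓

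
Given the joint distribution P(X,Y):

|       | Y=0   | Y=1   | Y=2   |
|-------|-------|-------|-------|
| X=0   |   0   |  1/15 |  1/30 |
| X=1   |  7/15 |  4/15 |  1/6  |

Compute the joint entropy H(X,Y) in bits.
1.8765 bits

H(X,Y) = -Σ_{x,y} P(x,y) log₂ P(x,y). Per-cell terms -P(x,y)·log₂P(x,y):
  X=0: 0.0000, 0.2605, 0.1636
  X=1: 0.5131, 0.5085, 0.4308
  (cells with P = 0 contribute 0)
Sum of the 6 terms: H(X,Y) = 1.8765 bits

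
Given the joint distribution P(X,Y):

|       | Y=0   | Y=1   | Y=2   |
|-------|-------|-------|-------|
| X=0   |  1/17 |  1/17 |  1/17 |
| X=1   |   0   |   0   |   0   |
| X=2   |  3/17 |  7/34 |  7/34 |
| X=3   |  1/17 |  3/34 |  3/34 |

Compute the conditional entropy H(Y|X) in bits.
1.5772 bits

H(Y|X) = H(X,Y) - H(X)

H(X,Y) = -Σ_{x,y} P(x,y) log₂ P(x,y). Per-cell terms -P(x,y)·log₂P(x,y):
  X=0: 0.24044, 0.24044, 0.24044
  X=1: 0.00000, 0.00000, 0.00000
  X=2: 0.44162, 0.46943, 0.46943
  X=3: 0.24044, 0.30904, 0.30904
  (cells with P = 0 contribute 0)
Sum of the 12 terms: H(X,Y) = 2.9603 bits

Marginal of X (row sums):
  P(X=0) = 1/17 + 1/17 + 1/17 = 3/17
  P(X=1) = 0 + 0 + 0 = 0
  P(X=2) = 3/17 + 7/34 + 7/34 = 10/17
  P(X=3) = 1/17 + 3/34 + 3/34 = 4/17
H(X) = -[(3/17)·log₂(3/17) + (10/17)·log₂(10/17) + (4/17)·log₂(4/17)]   (outcomes with P = 0 contribute 0)
  = 0.44162 + 0.45031 + 0.49117 = 1.3831 bits

H(Y|X) = H(X,Y) - H(X) = 2.9603 - 1.3831 = 1.5772 bits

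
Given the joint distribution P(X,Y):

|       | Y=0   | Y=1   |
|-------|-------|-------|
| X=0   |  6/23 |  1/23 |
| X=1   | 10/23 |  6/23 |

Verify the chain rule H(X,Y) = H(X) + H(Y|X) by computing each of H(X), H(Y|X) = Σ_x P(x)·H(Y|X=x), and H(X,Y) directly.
H(X) = 0.8865 bits, H(Y|X) = 0.8440 bits, H(X,Y) = 1.7306 bits

Marginal of X (row sums):
  P(X=0) = 6/23 + 1/23 = 7/23
  P(X=1) = 10/23 + 6/23 = 16/23
H(X) = -[(7/23)·log₂(7/23) + (16/23)·log₂(16/23)]
  = 0.52232 + 0.36422 = 0.8865 bits

H(Y|X) = Σ_x P(x)·H(Y|X=x):
  X=0: P(X=0) = 7/23, P(Y|X=0) = (6/7, 1/7) → H(Y|X=0) = 0.59167
  X=1: P(X=1) = 16/23, P(Y|X=1) = (5/8, 3/8) → H(Y|X=1) = 0.95443
H(Y|X) = (7/23)·0.59167 + (16/23)·0.95443 = 0.8440 bits

H(X,Y) = -Σ_{x,y} P(x,y) log₂ P(x,y). Per-cell terms -P(x,y)·log₂P(x,y):
  X=0: 0.50572, 0.19668
  X=1: 0.52245, 0.50572
Sum of the 4 terms: H(X,Y) = 1.7306 bits

Chain rule check:
  H(X) + H(Y|X) = 0.8865 + 0.8440 = 1.7305 bits
  H(X,Y) = 1.7306 bits
✓ Chain rule verified (Δ = 0.0001 is 4-dp rounding noise: each of the three values was rounded independently).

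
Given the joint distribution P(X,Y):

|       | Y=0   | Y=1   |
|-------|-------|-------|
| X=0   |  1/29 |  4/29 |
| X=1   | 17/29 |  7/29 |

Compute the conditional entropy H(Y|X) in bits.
0.8452 bits

H(Y|X) = H(X,Y) - H(X)

H(X,Y) = -Σ_{x,y} P(x,y) log₂ P(x,y). Per-cell terms -P(x,y)·log₂P(x,y):
  X=0: 0.1675, 0.3942
  X=1: 0.4517, 0.4950
Sum of the 4 terms: H(X,Y) = 1.5084 bits

Marginal of X (row sums):
  P(X=0) = 1/29 + 4/29 = 5/29
  P(X=1) = 17/29 + 7/29 = 24/29
H(X) = -[(5/29)·log₂(5/29) + (24/29)·log₂(24/29)]
  = 0.4373 + 0.2259 = 0.6632 bits

H(Y|X) = H(X,Y) - H(X) = 1.5084 - 0.6632 = 0.8452 bits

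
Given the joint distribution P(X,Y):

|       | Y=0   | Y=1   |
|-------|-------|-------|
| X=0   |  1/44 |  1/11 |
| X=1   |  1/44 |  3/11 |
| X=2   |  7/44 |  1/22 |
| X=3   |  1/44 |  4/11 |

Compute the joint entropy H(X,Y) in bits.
2.3533 bits

H(X,Y) = -Σ_{x,y} P(x,y) log₂ P(x,y). Per-cell terms -P(x,y)·log₂P(x,y):
  X=0: 0.1241, 0.3145
  X=1: 0.1241, 0.5112
  X=2: 0.4219, 0.2027
  X=3: 0.1241, 0.5307
Sum of the 8 terms: H(X,Y) = 2.3533 bits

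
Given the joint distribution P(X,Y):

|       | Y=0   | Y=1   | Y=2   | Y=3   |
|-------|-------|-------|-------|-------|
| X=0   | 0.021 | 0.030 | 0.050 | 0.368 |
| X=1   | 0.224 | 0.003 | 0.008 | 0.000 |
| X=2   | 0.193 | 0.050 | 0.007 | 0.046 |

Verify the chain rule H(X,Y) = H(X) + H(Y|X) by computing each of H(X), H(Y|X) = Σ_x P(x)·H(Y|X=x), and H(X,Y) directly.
H(X) = 1.5232 bits, H(Y|X) = 0.9854 bits, H(X,Y) = 2.5086 bits

Marginal of X (row sums):
  P(X=0) = 0.021 + 0.030 + 0.050 + 0.368 = 0.469
  P(X=1) = 0.224 + 0.003 + 0.008 + 0.000 = 0.235
  P(X=2) = 0.193 + 0.050 + 0.007 + 0.046 = 0.296
H(X) = -[0.469·log₂(0.469) + 0.235·log₂(0.235) + 0.296·log₂(0.296)]
  = 0.51231 + 0.49098 + 0.51987 = 1.5232 bits

H(Y|X) = Σ_x P(x)·H(Y|X=x):
  X=0: P(X=0) = 0.469, P(Y|X=0) = (3/67, 30/469, 50/469, 368/469) → H(Y|X=0) = 1.07321
  X=1: P(X=1) = 0.235, P(Y|X=1) = (224/235, 3/235, 8/235, 0) → H(Y|X=1) = 0.31225
  X=2: P(X=2) = 0.296, P(Y|X=2) = (193/296, 25/148, 7/296, 23/148) → H(Y|X=2) = 1.38083
H(Y|X) = 0.469·1.07321 + 0.235·0.31225 + 0.296·1.38083 = 0.9854 bits

H(X,Y) = -Σ_{x,y} P(x,y) log₂ P(x,y). Per-cell terms -P(x,y)·log₂P(x,y):
  X=0: 0.11704, 0.15177, 0.21610, 0.53074
  X=1: 0.48349, 0.02514, 0.05573, 0.00000
  X=2: 0.45805, 0.21610, 0.05011, 0.20434
  (cells with P = 0 contribute 0)
Sum of the 12 terms: H(X,Y) = 2.5086 bits

Chain rule check:
  H(X) + H(Y|X) = 1.5232 + 0.9854 = 2.5086 bits
  H(X,Y) = 2.5086 bits
✓ Chain rule verified.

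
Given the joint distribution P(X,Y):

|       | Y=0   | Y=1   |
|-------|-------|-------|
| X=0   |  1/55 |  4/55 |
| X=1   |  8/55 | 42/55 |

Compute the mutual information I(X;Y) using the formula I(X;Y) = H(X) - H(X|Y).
0.0007 bits

I(X;Y) = H(X) - H(X|Y)

Marginal of X (row sums):
  P(X=0) = 1/55 + 4/55 = 1/11
  P(X=1) = 8/55 + 42/55 = 10/11
H(X) = -[(1/11)·log₂(1/11) + (10/11)·log₂(10/11)]
  = 0.314494 + 0.125003 = 0.43950 bits

Marginal of Y (column sums):
  P(Y=0) = 1/55 + 8/55 = 9/55
  P(Y=1) = 4/55 + 42/55 = 46/55
H(X|Y) = Σ_y P(y)·H(X|Y=y):
  Y=0: P(Y=0) = 9/55, P(X|Y=0) = (1/9, 8/9) → H(X|Y=0) = 0.503258
  Y=1: P(Y=1) = 46/55, P(X|Y=1) = (2/23, 21/23) → H(X|Y=1) = 0.426229
H(X|Y) = (9/55)·0.503258 + (46/55)·0.426229 = 0.43883 bits

I(X;Y) = H(X) - H(X|Y) = 0.43950 - 0.43883 = 0.0007 bits

Cross-check via I(X;Y) = H(X) + H(Y) - H(X,Y): computing H(Y) from the column sums and H(X,Y) from the 4 cells in the same way gives H(Y) = 0.64294 bits and H(X,Y) = 1.08177 bits, so
I(X;Y) = 0.43950 + 0.64294 - 1.08177 = 0.0007 bits ✓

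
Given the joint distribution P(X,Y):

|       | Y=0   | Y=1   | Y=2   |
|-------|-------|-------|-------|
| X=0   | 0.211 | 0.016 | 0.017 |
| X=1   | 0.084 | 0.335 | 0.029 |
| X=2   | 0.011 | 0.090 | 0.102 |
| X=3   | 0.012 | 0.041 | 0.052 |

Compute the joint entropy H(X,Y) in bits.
2.8533 bits

H(X,Y) = -Σ_{x,y} P(x,y) log₂ P(x,y). Per-cell terms -P(x,y)·log₂P(x,y):
  X=0: 0.47363, 0.09545, 0.09993
  X=1: 0.30017, 0.52855, 0.14813
  X=2: 0.07157, 0.31265, 0.33592
  X=3: 0.07657, 0.18894, 0.22180
Sum of the 12 terms: H(X,Y) = 2.8533 bits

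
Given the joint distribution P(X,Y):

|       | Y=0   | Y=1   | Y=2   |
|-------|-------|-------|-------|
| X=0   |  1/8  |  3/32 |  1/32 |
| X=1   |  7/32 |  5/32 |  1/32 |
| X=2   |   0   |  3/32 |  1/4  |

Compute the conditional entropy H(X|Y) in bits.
1.1424 bits

H(X|Y) = H(X,Y) - H(Y)

H(X,Y) = -Σ_{x,y} P(x,y) log₂ P(x,y). Per-cell terms -P(x,y)·log₂P(x,y):
  X=0: 0.37500, 0.32016, 0.15625
  X=1: 0.47964, 0.41845, 0.15625
  X=2: 0.00000, 0.32016, 0.50000
  (cells with P = 0 contribute 0)
Sum of the 9 terms: H(X,Y) = 2.7259 bits

Marginal of Y (column sums):
  P(Y=0) = 1/8 + 7/32 + 0 = 11/32
  P(Y=1) = 3/32 + 5/32 + 3/32 = 11/32
  P(Y=2) = 1/32 + 1/32 + 1/4 = 5/16
H(Y) = -[(11/32)·log₂(11/32) + (11/32)·log₂(11/32) + (5/16)·log₂(5/16)]
  = 0.52957 + 0.52957 + 0.52440 = 1.5835 bits

H(X|Y) = H(X,Y) - H(Y) = 2.7259 - 1.5835 = 1.1424 bits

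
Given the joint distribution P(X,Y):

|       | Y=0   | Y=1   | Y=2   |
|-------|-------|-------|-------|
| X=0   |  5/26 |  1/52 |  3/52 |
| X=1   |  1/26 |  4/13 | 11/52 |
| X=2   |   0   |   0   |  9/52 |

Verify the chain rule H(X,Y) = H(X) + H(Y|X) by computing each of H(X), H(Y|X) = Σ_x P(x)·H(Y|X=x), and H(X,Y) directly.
H(X) = 1.4175 bits, H(Y|X) = 1.0030 bits, H(X,Y) = 2.4205 bits

Marginal of X (row sums):
  P(X=0) = 5/26 + 1/52 + 3/52 = 7/26
  P(X=1) = 1/26 + 4/13 + 11/52 = 29/52
  P(X=2) = 0 + 0 + 9/52 = 9/52
H(X) = -[(7/26)·log₂(7/26) + (29/52)·log₂(29/52) + (9/52)·log₂(9/52)]
  = 0.5097 + 0.4698 + 0.4380 = 1.4175 bits

H(Y|X) = Σ_x P(x)·H(Y|X=x):
  X=0: P(X=0) = 7/26, P(Y|X=0) = (5/7, 1/14, 3/14) → H(Y|X=0) = 1.0949
  X=1: P(X=1) = 29/52, P(Y|X=1) = (2/29, 16/29, 11/29) → H(Y|X=1) = 1.2699
  X=2: P(X=2) = 9/52, P(Y|X=2) = (0, 0, 1) → H(Y|X=2) = 0.0000
H(Y|X) = (7/26)·1.0949 + (29/52)·1.2699 + (9/52)·0.0000 = 1.0030 bits

H(X,Y) = -Σ_{x,y} P(x,y) log₂ P(x,y). Per-cell terms -P(x,y)·log₂P(x,y):
  X=0: 0.4574, 0.1096, 0.2374
  X=1: 0.1808, 0.5232, 0.4741
  X=2: 0.0000, 0.0000, 0.4380
  (cells with P = 0 contribute 0)
Sum of the 9 terms: H(X,Y) = 2.4205 bits

Chain rule check:
  H(X) + H(Y|X) = 1.4175 + 1.0030 = 2.4205 bits
  H(X,Y) = 2.4205 bits
✓ Chain rule verified.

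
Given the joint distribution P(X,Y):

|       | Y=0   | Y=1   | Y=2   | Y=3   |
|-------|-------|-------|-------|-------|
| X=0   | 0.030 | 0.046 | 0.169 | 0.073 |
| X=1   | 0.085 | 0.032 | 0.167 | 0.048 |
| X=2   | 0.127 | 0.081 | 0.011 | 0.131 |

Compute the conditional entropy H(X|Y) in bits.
1.3473 bits

H(X|Y) = H(X,Y) - H(Y)

H(X,Y) = -Σ_{x,y} P(x,y) log₂ P(x,y). Per-cell terms -P(x,y)·log₂P(x,y):
  X=0: 0.15177, 0.20434, 0.43347, 0.27565
  X=1: 0.30229, 0.15891, 0.43121, 0.21028
  X=2: 0.37809, 0.29370, 0.07157, 0.38414
Sum of the 12 terms: H(X,Y) = 3.2954 bits

Marginal of Y (column sums):
  P(Y=0) = 0.030 + 0.085 + 0.127 = 0.242
  P(Y=1) = 0.046 + 0.032 + 0.081 = 0.159
  P(Y=2) = 0.169 + 0.167 + 0.011 = 0.347
  P(Y=3) = 0.073 + 0.048 + 0.131 = 0.252
H(Y) = -[0.242·log₂(0.242) + 0.159·log₂(0.159) + 0.347·log₂(0.347) + 0.252·log₂(0.252)]
  = 0.49535 + 0.42181 + 0.52987 + 0.50110 = 1.9481 bits

H(X|Y) = H(X,Y) - H(Y) = 3.2954 - 1.9481 = 1.3473 bits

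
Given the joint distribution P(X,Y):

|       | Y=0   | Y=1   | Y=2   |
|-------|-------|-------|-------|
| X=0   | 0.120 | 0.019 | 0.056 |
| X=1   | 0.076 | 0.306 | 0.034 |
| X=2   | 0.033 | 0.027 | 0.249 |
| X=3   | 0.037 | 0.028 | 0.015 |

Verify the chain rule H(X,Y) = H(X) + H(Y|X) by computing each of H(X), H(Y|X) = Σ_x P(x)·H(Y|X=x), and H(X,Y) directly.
H(X) = 1.8013 bits, H(Y|X) = 1.0923 bits, H(X,Y) = 2.8936 bits

Marginal of X (row sums):
  P(X=0) = 0.120 + 0.019 + 0.056 = 0.195
  P(X=1) = 0.076 + 0.306 + 0.034 = 0.416
  P(X=2) = 0.033 + 0.027 + 0.249 = 0.309
  P(X=3) = 0.037 + 0.028 + 0.015 = 0.080
H(X) = -[0.195·log₂(0.195) + 0.416·log₂(0.416) + 0.309·log₂(0.309) + 0.080·log₂(0.080)]
  = 0.45990 + 0.52638 + 0.52355 + 0.29151 = 1.8013 bits

H(Y|X) = Σ_x P(x)·H(Y|X=x):
  X=0: P(X=0) = 0.195, P(Y|X=0) = (8/13, 19/195, 56/195) → H(Y|X=0) = 1.27528
  X=1: P(X=1) = 0.416, P(Y|X=1) = (19/104, 153/208, 17/208) → H(Y|X=1) = 1.06925
  X=2: P(X=2) = 0.309, P(Y|X=2) = (11/103, 9/103, 83/103) → H(Y|X=2) = 0.90290
  X=3: P(X=3) = 0.080, P(Y|X=3) = (37/80, 7/20, 3/16) → H(Y|X=3) = 1.49744
H(Y|X) = 0.195·1.27528 + 0.416·1.06925 + 0.309·0.90290 + 0.080·1.49744 = 1.0923 bits

H(X,Y) = -Σ_{x,y} P(x,y) log₂ P(x,y). Per-cell terms -P(x,y)·log₂P(x,y):
  X=0: 0.36707, 0.10864, 0.23287
  X=1: 0.28256, 0.52277, 0.16586
  X=2: 0.16241, 0.14069, 0.49944
  X=3: 0.17598, 0.14444, 0.09088
Sum of the 12 terms: H(X,Y) = 2.8936 bits

Chain rule check:
  H(X) + H(Y|X) = 1.8013 + 1.0923 = 2.8936 bits
  H(X,Y) = 2.8936 bits
✓ Chain rule verified.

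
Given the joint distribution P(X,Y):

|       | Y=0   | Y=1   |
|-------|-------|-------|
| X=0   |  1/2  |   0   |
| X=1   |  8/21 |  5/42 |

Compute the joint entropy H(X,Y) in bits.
1.3959 bits

H(X,Y) = -Σ_{x,y} P(x,y) log₂ P(x,y). Per-cell terms -P(x,y)·log₂P(x,y):
  X=0: 0.5000, 0.0000
  X=1: 0.5304, 0.3655
  (cells with P = 0 contribute 0)
Sum of the 4 terms: H(X,Y) = 1.3959 bits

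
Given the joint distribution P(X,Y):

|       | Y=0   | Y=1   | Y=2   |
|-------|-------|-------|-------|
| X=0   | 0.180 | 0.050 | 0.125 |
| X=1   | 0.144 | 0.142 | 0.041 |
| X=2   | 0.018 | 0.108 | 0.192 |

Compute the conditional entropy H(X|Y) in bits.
1.3550 bits

H(X|Y) = H(X,Y) - H(Y)

H(X,Y) = -Σ_{x,y} P(x,y) log₂ P(x,y). Per-cell terms -P(x,y)·log₂P(x,y):
  X=0: 0.4453, 0.2161, 0.3750
  X=1: 0.4026, 0.3999, 0.1889
  X=2: 0.1043, 0.3468, 0.4571
Sum of the 9 terms: H(X,Y) = 2.9360 bits

Marginal of Y (column sums):
  P(Y=0) = 0.180 + 0.144 + 0.018 = 0.342
  P(Y=1) = 0.050 + 0.142 + 0.108 = 0.300
  P(Y=2) = 0.125 + 0.041 + 0.192 = 0.358
H(Y) = -[0.342·log₂(0.342) + 0.300·log₂(0.300) + 0.358·log₂(0.358)]
  = 0.5294 + 0.5211 + 0.5305 = 1.5810 bits

H(X|Y) = H(X,Y) - H(Y) = 2.9360 - 1.5810 = 1.3550 bits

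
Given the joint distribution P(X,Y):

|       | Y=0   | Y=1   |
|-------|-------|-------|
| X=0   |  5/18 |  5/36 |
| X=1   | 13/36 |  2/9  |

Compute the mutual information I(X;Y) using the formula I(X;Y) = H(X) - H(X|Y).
0.0017 bits

I(X;Y) = H(X) - H(X|Y)

Marginal of X (row sums):
  P(X=0) = 5/18 + 5/36 = 5/12
  P(X=1) = 13/36 + 2/9 = 7/12
H(X) = -[(5/12)·log₂(5/12) + (7/12)·log₂(7/12)]
  = 0.526264 + 0.453604 = 0.97987 bits

Marginal of Y (column sums):
  P(Y=0) = 5/18 + 13/36 = 23/36
  P(Y=1) = 5/36 + 2/9 = 13/36
H(X|Y) = Σ_y P(y)·H(X|Y=y):
  Y=0: P(Y=0) = 23/36, P(X|Y=0) = (10/23, 13/23) → H(X|Y=0) = 0.987693
  Y=1: P(Y=1) = 13/36, P(X|Y=1) = (5/13, 8/13) → H(X|Y=1) = 0.961237
H(X|Y) = (23/36)·0.987693 + (13/36)·0.961237 = 0.97814 bits

I(X;Y) = H(X) - H(X|Y) = 0.97987 - 0.97814 = 0.0017 bits

Cross-check via I(X;Y) = H(X) + H(Y) - H(X,Y): computing H(Y) from the column sums and H(X,Y) from the 4 cells in the same way gives H(Y) = 0.94360 bits and H(X,Y) = 1.92174 bits, so
I(X;Y) = 0.97987 + 0.94360 - 1.92174 = 0.0017 bits ✓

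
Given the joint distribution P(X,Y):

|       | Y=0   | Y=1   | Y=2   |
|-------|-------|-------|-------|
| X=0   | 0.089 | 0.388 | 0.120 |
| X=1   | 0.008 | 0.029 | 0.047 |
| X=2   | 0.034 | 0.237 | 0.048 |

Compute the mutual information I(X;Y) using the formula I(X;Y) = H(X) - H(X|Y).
0.0447 bits

I(X;Y) = H(X) - H(X|Y)

Marginal of X (row sums):
  P(X=0) = 0.089 + 0.388 + 0.120 = 0.597
  P(X=1) = 0.008 + 0.029 + 0.047 = 0.084
  P(X=2) = 0.034 + 0.237 + 0.048 = 0.319
H(X) = -[0.597·log₂(0.597) + 0.084·log₂(0.084) + 0.319·log₂(0.319)]
  = 0.4443 + 0.3002 + 0.5258 = 1.2703 bits

Marginal of Y (column sums):
  P(Y=0) = 0.089 + 0.008 + 0.034 = 0.131
  P(Y=1) = 0.388 + 0.029 + 0.237 = 0.654
  P(Y=2) = 0.120 + 0.047 + 0.048 = 0.215
H(X|Y) = Σ_y P(y)·H(X|Y=y):
  Y=0: P(Y=0) = 0.131, P(X|Y=0) = (89/131, 8/131, 34/131) → H(X|Y=0) = 1.1303
  Y=1: P(Y=1) = 0.654, P(X|Y=1) = (194/327, 29/654, 79/218) → H(X|Y=1) = 1.1769
  Y=2: P(Y=2) = 0.215, P(X|Y=2) = (24/43, 47/215, 48/215) → H(X|Y=2) = 1.4320
H(X|Y) = 0.131·1.1303 + 0.654·1.1769 + 0.215·1.4320 = 1.2256 bits

I(X;Y) = H(X) - H(X|Y) = 1.2703 - 1.2256 = 0.0447 bits

Cross-check via I(X;Y) = H(X) + H(Y) - H(X,Y): computing H(Y) from the column sums and H(X,Y) from the 9 cells in the same way gives H(Y) = 1.2616 bits and H(X,Y) = 2.4872 bits, so
I(X;Y) = 1.2703 + 1.2616 - 2.4872 = 0.0447 bits ✓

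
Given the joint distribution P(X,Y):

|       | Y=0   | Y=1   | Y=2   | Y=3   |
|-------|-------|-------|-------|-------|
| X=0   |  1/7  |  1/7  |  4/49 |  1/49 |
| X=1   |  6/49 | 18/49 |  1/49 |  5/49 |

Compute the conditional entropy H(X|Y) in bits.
0.8539 bits

H(X|Y) = H(X,Y) - H(Y)

H(X,Y) = -Σ_{x,y} P(x,y) log₂ P(x,y). Per-cell terms -P(x,y)·log₂P(x,y):
  X=0: 0.40105, 0.40105, 0.29508, 0.11459
  X=1: 0.37099, 0.53074, 0.11459, 0.33600
Sum of the 8 terms: H(X,Y) = 2.5641 bits

Marginal of Y (column sums):
  P(Y=0) = 1/7 + 6/49 = 13/49
  P(Y=1) = 1/7 + 18/49 = 25/49
  P(Y=2) = 4/49 + 1/49 = 5/49
  P(Y=3) = 1/49 + 5/49 = 6/49
H(Y) = -[(13/49)·log₂(13/49) + (25/49)·log₂(25/49) + (5/49)·log₂(5/49) + (6/49)·log₂(6/49)]
  = 0.50787 + 0.49533 + 0.33600 + 0.37099 = 1.7102 bits

H(X|Y) = H(X,Y) - H(Y) = 2.5641 - 1.7102 = 0.8539 bits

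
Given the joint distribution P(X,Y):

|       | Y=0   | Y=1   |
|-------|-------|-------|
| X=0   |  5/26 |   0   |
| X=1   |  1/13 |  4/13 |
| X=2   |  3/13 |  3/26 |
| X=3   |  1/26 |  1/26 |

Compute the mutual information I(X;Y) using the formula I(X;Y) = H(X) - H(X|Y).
0.3233 bits

I(X;Y) = H(X) - H(X|Y)

Marginal of X (row sums):
  P(X=0) = 5/26 + 0 = 5/26
  P(X=1) = 1/13 + 4/13 = 5/13
  P(X=2) = 3/13 + 3/26 = 9/26
  P(X=3) = 1/26 + 1/26 = 1/13
H(X) = -[(5/26)·log₂(5/26) + (5/13)·log₂(5/13) + (9/26)·log₂(9/26) + (1/13)·log₂(1/13)]
  = 0.45741 + 0.53020 + 0.52979 + 0.28465 = 1.80205 bits

Marginal of Y (column sums):
  P(Y=0) = 5/26 + 1/13 + 3/13 + 1/26 = 7/13
  P(Y=1) = 0 + 4/13 + 3/26 + 1/26 = 6/13
H(X|Y) = Σ_y P(y)·H(X|Y=y):
  Y=0: P(Y=0) = 7/13, P(X|Y=0) = (5/14, 1/7, 3/7, 1/14) → H(X|Y=0) = 1.72740
  Y=1: P(Y=1) = 6/13, P(X|Y=1) = (0, 2/3, 1/4, 1/12) → H(X|Y=1) = 1.18872
H(X|Y) = (7/13)·1.72740 + (6/13)·1.18872 = 1.47878 bits

I(X;Y) = H(X) - H(X|Y) = 1.80205 - 1.47878 = 0.3233 bits

Cross-check via I(X;Y) = H(X) + H(Y) - H(X,Y): computing H(Y) from the column sums and H(X,Y) from the 8 cells in the same way gives H(Y) = 0.99573 bits and H(X,Y) = 2.47450 bits, so
I(X;Y) = 1.80205 + 0.99573 - 2.47450 = 0.3233 bits ✓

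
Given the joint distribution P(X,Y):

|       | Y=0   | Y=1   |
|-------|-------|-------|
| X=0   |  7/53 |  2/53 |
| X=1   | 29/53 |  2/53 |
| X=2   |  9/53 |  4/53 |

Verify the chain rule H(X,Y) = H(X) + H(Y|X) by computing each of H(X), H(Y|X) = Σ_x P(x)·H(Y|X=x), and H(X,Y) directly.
H(X) = 1.3842 bits, H(Y|X) = 0.5501 bits, H(X,Y) = 1.9343 bits

Marginal of X (row sums):
  P(X=0) = 7/53 + 2/53 = 9/53
  P(X=1) = 29/53 + 2/53 = 31/53
  P(X=2) = 9/53 + 4/53 = 13/53
H(X) = -[(9/53)·log₂(9/53) + (31/53)·log₂(31/53) + (13/53)·log₂(13/53)]
  = 0.434377 + 0.452556 + 0.497307 = 1.3842 bits

H(Y|X) = Σ_x P(x)·H(Y|X=x):
  X=0: P(X=0) = 9/53, P(Y|X=0) = (7/9, 2/9) → H(Y|X=0) = 0.764205
  X=1: P(X=1) = 31/53, P(Y|X=1) = (29/31, 2/31) → H(Y|X=1) = 0.345117
  X=2: P(X=2) = 13/53, P(Y|X=2) = (9/13, 4/13) → H(Y|X=2) = 0.890492
H(Y|X) = (9/53)·0.764205 + (31/53)·0.345117 + (13/53)·0.890492 = 0.5501 bits

H(X,Y) = -Σ_{x,y} P(x,y) log₂ P(x,y). Per-cell terms -P(x,y)·log₂P(x,y):
  X=0: 0.385735, 0.178412
  X=1: 0.476005, 0.178412
  X=2: 0.434377, 0.281352
Sum of the 6 terms: H(X,Y) = 1.9343 bits

Chain rule check:
  H(X) + H(Y|X) = 1.3842 + 0.5501 = 1.9343 bits
  H(X,Y) = 1.9343 bits
✓ Chain rule verified.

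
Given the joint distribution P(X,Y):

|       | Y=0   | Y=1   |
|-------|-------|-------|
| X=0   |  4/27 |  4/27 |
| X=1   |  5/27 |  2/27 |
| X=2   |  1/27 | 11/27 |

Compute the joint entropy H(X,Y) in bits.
2.2488 bits

H(X,Y) = -Σ_{x,y} P(x,y) log₂ P(x,y). Per-cell terms -P(x,y)·log₂P(x,y):
  X=0: 0.40813, 0.40813
  X=1: 0.45055, 0.27814
  X=2: 0.17611, 0.52778
Sum of the 6 terms: H(X,Y) = 2.2488 bits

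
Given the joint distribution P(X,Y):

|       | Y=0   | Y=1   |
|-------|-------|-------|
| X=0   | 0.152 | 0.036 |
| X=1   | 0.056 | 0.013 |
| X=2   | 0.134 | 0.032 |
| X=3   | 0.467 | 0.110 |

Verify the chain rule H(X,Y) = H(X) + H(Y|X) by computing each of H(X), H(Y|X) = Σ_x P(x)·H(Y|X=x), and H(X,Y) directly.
H(X) = 1.6073 bits, H(Y|X) = 0.7036 bits, H(X,Y) = 2.3108 bits

Marginal of X (row sums):
  P(X=0) = 0.152 + 0.036 = 0.188
  P(X=1) = 0.056 + 0.013 = 0.069
  P(X=2) = 0.134 + 0.032 = 0.166
  P(X=3) = 0.467 + 0.110 = 0.577
H(X) = -[0.188·log₂(0.188) + 0.069·log₂(0.069) + 0.166·log₂(0.166) + 0.577·log₂(0.577)]
  = 0.45330 + 0.26615 + 0.43006 + 0.45777 = 1.6073 bits

H(Y|X) = Σ_x P(x)·H(Y|X=x):
  X=0: P(X=0) = 0.188, P(Y|X=0) = (38/47, 9/47) → H(Y|X=0) = 0.70458
  X=1: P(X=1) = 0.069, P(Y|X=1) = (56/69, 13/69) → H(Y|X=1) = 0.69812
  X=2: P(X=2) = 0.166, P(Y|X=2) = (67/83, 16/83) → H(Y|X=2) = 0.70723
  X=3: P(X=3) = 0.577, P(Y|X=3) = (467/577, 110/577) → H(Y|X=3) = 0.70281
H(Y|X) = 0.188·0.70458 + 0.069·0.69812 + 0.166·0.70723 + 0.577·0.70281 = 0.7036 bits

H(X,Y) = -Σ_{x,y} P(x,y) log₂ P(x,y). Per-cell terms -P(x,y)·log₂P(x,y):
  X=0: 0.41311, 0.17265
  X=1: 0.23287, 0.08145
  X=2: 0.38856, 0.15891
  X=3: 0.51300, 0.35029
Sum of the 8 terms: H(X,Y) = 2.3108 bits

Chain rule check:
  H(X) + H(Y|X) = 1.6073 + 0.7036 = 2.3109 bits
  H(X,Y) = 2.3108 bits
✓ Chain rule verified (Δ = 0.0001 is 4-dp rounding noise: each of the three values was rounded independently).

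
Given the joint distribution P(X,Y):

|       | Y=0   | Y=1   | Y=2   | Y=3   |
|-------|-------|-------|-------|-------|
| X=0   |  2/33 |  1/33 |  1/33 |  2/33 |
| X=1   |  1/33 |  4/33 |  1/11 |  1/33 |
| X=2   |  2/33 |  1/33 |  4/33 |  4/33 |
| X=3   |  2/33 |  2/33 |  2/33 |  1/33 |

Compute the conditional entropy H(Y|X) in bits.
1.8482 bits

H(Y|X) = H(X,Y) - H(X)

H(X,Y) = -Σ_{x,y} P(x,y) log₂ P(x,y). Per-cell terms -P(x,y)·log₂P(x,y):
  X=0: 0.24511, 0.15286, 0.15286, 0.24511
  X=1: 0.15286, 0.36902, 0.31449, 0.15286
  X=2: 0.24511, 0.15286, 0.36902, 0.36902
  X=3: 0.24511, 0.24511, 0.24511, 0.15286
Sum of the 16 terms: H(X,Y) = 3.8094 bits

Marginal of X (row sums):
  P(X=0) = 2/33 + 1/33 + 1/33 + 2/33 = 2/11
  P(X=1) = 1/33 + 4/33 + 1/11 + 1/33 = 3/11
  P(X=2) = 2/33 + 1/33 + 4/33 + 4/33 = 1/3
  P(X=3) = 2/33 + 2/33 + 2/33 + 1/33 = 7/33
H(X) = -[(2/11)·log₂(2/11) + (3/11)·log₂(3/11) + (1/3)·log₂(1/3) + (7/33)·log₂(7/33)]
  = 0.44717 + 0.51122 + 0.52832 + 0.47452 = 1.9612 bits

H(Y|X) = H(X,Y) - H(X) = 3.8094 - 1.9612 = 1.8482 bits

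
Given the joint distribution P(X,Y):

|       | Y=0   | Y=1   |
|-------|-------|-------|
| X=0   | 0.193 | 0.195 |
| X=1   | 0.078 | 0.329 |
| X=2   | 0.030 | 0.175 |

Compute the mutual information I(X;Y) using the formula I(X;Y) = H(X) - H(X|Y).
0.0845 bits

I(X;Y) = H(X) - H(X|Y)

Marginal of X (row sums):
  P(X=0) = 0.193 + 0.195 = 0.388
  P(X=1) = 0.078 + 0.329 = 0.407
  P(X=2) = 0.030 + 0.175 = 0.205
H(X) = -[0.388·log₂(0.388) + 0.407·log₂(0.407) + 0.205·log₂(0.205)]
  = 0.5300 + 0.5278 + 0.4687 = 1.5265 bits

Marginal of Y (column sums):
  P(Y=0) = 0.193 + 0.078 + 0.030 = 0.301
  P(Y=1) = 0.195 + 0.329 + 0.175 = 0.699
H(X|Y) = Σ_y P(y)·H(X|Y=y):
  Y=0: P(Y=0) = 0.301, P(X|Y=0) = (193/301, 78/301, 30/301) → H(X|Y=0) = 1.2475
  Y=1: P(Y=1) = 0.699, P(X|Y=1) = (65/233, 329/699, 175/699) → H(X|Y=1) = 1.5257
H(X|Y) = 0.301·1.2475 + 0.699·1.5257 = 1.4420 bits

I(X;Y) = H(X) - H(X|Y) = 1.5265 - 1.4420 = 0.0845 bits

Cross-check via I(X;Y) = H(X) + H(Y) - H(X,Y): computing H(Y) from the column sums and H(X,Y) from the 6 cells in the same way gives H(Y) = 0.8825 bits and H(X,Y) = 2.3245 bits, so
I(X;Y) = 1.5265 + 0.8825 - 2.3245 = 0.0845 bits ✓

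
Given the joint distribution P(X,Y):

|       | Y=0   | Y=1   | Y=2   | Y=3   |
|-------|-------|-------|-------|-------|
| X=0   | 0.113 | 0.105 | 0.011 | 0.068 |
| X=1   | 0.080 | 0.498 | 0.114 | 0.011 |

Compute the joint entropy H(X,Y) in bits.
2.2533 bits

H(X,Y) = -Σ_{x,y} P(x,y) log₂ P(x,y). Per-cell terms -P(x,y)·log₂P(x,y):
  X=0: 0.3555, 0.3414, 0.0716, 0.2637
  X=1: 0.2915, 0.5009, 0.3571, 0.0716
Sum of the 8 terms: H(X,Y) = 2.2533 bits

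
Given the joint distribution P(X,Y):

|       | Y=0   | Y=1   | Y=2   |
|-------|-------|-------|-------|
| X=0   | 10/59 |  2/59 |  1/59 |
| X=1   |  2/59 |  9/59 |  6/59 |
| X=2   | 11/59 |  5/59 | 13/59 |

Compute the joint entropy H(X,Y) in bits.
2.8483 bits

H(X,Y) = -Σ_{x,y} P(x,y) log₂ P(x,y). Per-cell terms -P(x,y)·log₂P(x,y):
  X=0: 0.4340, 0.1655, 0.0997
  X=1: 0.1655, 0.4138, 0.3354
  X=2: 0.4518, 0.3018, 0.4808
Sum of the 9 terms: H(X,Y) = 2.8483 bits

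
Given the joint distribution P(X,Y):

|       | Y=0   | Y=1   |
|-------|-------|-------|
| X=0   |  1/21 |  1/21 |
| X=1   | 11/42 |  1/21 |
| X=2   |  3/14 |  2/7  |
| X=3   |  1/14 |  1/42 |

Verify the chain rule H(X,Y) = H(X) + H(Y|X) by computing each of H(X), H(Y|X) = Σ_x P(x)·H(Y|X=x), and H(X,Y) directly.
H(X) = 1.6698 bits, H(Y|X) = 0.8568 bits, H(X,Y) = 2.5267 bits

Marginal of X (row sums):
  P(X=0) = 1/21 + 1/21 = 2/21
  P(X=1) = 11/42 + 1/21 = 13/42
  P(X=2) = 3/14 + 2/7 = 1/2
  P(X=3) = 1/14 + 1/42 = 2/21
H(X) = -[(2/21)·log₂(2/21) + (13/42)·log₂(13/42) + (1/2)·log₂(1/2) + (2/21)·log₂(2/21)]
  = 0.32308 + 0.52368 + 0.50000 + 0.32308 = 1.6698 bits

H(Y|X) = Σ_x P(x)·H(Y|X=x):
  X=0: P(X=0) = 2/21, P(Y|X=0) = (1/2, 1/2) → H(Y|X=0) = 1.00000
  X=1: P(X=1) = 13/42, P(Y|X=1) = (11/13, 2/13) → H(Y|X=1) = 0.61938
  X=2: P(X=2) = 1/2, P(Y|X=2) = (3/7, 4/7) → H(Y|X=2) = 0.98523
  X=3: P(X=3) = 2/21, P(Y|X=3) = (3/4, 1/4) → H(Y|X=3) = 0.81128
H(Y|X) = (2/21)·1.00000 + (13/42)·0.61938 + (1/2)·0.98523 + (2/21)·0.81128 = 0.8568 bits

H(X,Y) = -Σ_{x,y} P(x,y) log₂ P(x,y). Per-cell terms -P(x,y)·log₂P(x,y):
  X=0: 0.20916, 0.20916
  X=1: 0.50623, 0.20916
  X=2: 0.47623, 0.51639
  X=3: 0.27195, 0.12839
Sum of the 8 terms: H(X,Y) = 2.5267 bits

Chain rule check:
  H(X) + H(Y|X) = 1.6698 + 0.8568 = 2.5266 bits
  H(X,Y) = 2.5267 bits
✓ Chain rule verified (Δ = 0.0001 is 4-dp rounding noise: each of the three values was rounded independently).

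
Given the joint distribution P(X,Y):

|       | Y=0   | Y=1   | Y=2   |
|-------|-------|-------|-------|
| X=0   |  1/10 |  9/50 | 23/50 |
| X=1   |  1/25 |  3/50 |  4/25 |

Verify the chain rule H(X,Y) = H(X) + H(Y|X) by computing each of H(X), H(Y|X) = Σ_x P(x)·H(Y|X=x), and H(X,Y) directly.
H(X) = 0.8267 bits, H(Y|X) = 1.3184 bits, H(X,Y) = 2.1451 bits

Marginal of X (row sums):
  P(X=0) = 1/10 + 9/50 + 23/50 = 37/50
  P(X=1) = 1/25 + 3/50 + 4/25 = 13/50
H(X) = -[(37/50)·log₂(37/50) + (13/50)·log₂(13/50)]
  = 0.321458 + 0.505288 = 0.8267 bits

H(Y|X) = Σ_x P(x)·H(Y|X=x):
  X=0: P(X=0) = 37/50, P(Y|X=0) = (5/37, 9/37, 23/37) → H(Y|X=0) = 1.312673
  X=1: P(X=1) = 13/50, P(Y|X=1) = (2/13, 3/13, 8/13) → H(Y|X=1) = 1.334679
H(Y|X) = (37/50)·1.312673 + (13/50)·1.334679 = 1.3184 bits

H(X,Y) = -Σ_{x,y} P(x,y) log₂ P(x,y). Per-cell terms -P(x,y)·log₂P(x,y):
  X=0: 0.332193, 0.445308, 0.515335
  X=1: 0.185754, 0.243534, 0.423017
Sum of the 6 terms: H(X,Y) = 2.1451 bits

Chain rule check:
  H(X) + H(Y|X) = 0.8267 + 1.3184 = 2.1451 bits
  H(X,Y) = 2.1451 bits
✓ Chain rule verified.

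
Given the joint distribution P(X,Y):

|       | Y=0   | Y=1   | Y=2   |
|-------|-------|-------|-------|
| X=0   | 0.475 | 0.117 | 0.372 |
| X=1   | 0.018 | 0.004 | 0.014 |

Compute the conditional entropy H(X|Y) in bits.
0.2236 bits

H(X|Y) = H(X,Y) - H(Y)

H(X,Y) = -Σ_{x,y} P(x,y) log₂ P(x,y). Per-cell terms -P(x,y)·log₂P(x,y):
  X=0: 0.51015, 0.36216, 0.53070
  X=1: 0.10433, 0.03186, 0.08622
Sum of the 6 terms: H(X,Y) = 1.6254 bits

Marginal of Y (column sums):
  P(Y=0) = 0.475 + 0.018 = 0.493
  P(Y=1) = 0.117 + 0.004 = 0.121
  P(Y=2) = 0.372 + 0.014 = 0.386
H(Y) = -[0.493·log₂(0.493) + 0.121·log₂(0.121) + 0.386·log₂(0.386)]
  = 0.50303 + 0.36868 + 0.53010 = 1.4018 bits

H(X|Y) = H(X,Y) - H(Y) = 1.6254 - 1.4018 = 0.2236 bits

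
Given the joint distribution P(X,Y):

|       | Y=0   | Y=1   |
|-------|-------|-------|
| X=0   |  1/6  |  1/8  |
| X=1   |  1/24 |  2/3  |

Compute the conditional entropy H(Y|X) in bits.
0.5160 bits

H(Y|X) = H(X,Y) - H(X)

H(X,Y) = -Σ_{x,y} P(x,y) log₂ P(x,y). Per-cell terms -P(x,y)·log₂P(x,y):
  X=0: 0.4308271, 0.3750000
  X=1: 0.1910401, 0.3899750
Sum of the 4 terms: H(X,Y) = 1.3868422 bits

Marginal of X (row sums):
  P(X=0) = 1/6 + 1/8 = 7/24
  P(X=1) = 1/24 + 2/3 = 17/24
H(X) = -[(7/24)·log₂(7/24) + (17/24)·log₂(17/24)]
  = 0.5184689 + 0.3523956 = 0.8708645 bits

H(Y|X) = H(X,Y) - H(X) = 1.3868422 - 0.8708645 = 0.5160 bits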